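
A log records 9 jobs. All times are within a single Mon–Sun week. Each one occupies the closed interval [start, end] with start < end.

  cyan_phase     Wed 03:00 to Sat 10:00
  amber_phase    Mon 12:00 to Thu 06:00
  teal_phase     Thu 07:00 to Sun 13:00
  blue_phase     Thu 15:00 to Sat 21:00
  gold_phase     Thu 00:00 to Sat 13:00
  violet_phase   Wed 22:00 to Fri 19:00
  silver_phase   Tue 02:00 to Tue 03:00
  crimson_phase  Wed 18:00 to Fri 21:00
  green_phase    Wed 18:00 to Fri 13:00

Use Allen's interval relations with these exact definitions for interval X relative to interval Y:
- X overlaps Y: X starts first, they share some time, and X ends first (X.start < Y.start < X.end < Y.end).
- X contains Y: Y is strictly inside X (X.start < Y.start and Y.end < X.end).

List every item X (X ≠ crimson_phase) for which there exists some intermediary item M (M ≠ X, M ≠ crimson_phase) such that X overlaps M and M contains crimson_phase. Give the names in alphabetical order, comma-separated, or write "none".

Target crimson_phase = [Wed 18:00, Fri 21:00].
Intermediaries M with M contains crimson_phase: cyan_phase.
Via cyan_phase — items with X overlaps cyan_phase: amber_phase.
Union: amber_phase.

amber_phase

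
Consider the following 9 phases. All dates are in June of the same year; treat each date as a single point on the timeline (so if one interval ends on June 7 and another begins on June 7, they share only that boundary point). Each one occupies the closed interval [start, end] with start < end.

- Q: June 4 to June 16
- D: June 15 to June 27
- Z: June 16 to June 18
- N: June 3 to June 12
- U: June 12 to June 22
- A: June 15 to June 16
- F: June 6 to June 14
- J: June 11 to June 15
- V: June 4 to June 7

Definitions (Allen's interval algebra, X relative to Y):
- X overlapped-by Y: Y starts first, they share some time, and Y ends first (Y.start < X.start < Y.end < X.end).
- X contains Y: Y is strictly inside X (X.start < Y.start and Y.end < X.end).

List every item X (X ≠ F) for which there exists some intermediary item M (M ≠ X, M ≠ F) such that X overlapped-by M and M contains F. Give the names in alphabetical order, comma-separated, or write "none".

D, U

Target F = [June 6, June 14].
Intermediaries M with M contains F: Q.
Via Q — items with X overlapped-by Q: D, U.
Union: D, U.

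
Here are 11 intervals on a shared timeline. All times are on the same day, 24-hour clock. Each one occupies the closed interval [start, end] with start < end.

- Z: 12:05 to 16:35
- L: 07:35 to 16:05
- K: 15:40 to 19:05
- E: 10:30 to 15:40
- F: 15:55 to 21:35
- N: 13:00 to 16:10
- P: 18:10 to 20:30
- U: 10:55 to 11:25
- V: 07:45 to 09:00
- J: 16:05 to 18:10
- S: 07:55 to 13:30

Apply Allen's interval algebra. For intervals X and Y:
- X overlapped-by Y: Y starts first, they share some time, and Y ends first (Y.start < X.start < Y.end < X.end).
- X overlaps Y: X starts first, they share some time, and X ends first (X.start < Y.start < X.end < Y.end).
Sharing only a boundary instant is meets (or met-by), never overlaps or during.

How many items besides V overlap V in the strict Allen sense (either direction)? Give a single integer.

1

Target V = [07:45, 09:00].
E [10:30, 15:40] → after → no.
F [15:55, 21:35] → after → no.
J [16:05, 18:10] → after → no.
K [15:40, 19:05] → after → no.
L [07:35, 16:05] → contains → no.
N [13:00, 16:10] → after → no.
P [18:10, 20:30] → after → no.
S [07:55, 13:30] → overlapped-by → counts.
U [10:55, 11:25] → after → no.
Z [12:05, 16:35] → after → no.
Total: 1.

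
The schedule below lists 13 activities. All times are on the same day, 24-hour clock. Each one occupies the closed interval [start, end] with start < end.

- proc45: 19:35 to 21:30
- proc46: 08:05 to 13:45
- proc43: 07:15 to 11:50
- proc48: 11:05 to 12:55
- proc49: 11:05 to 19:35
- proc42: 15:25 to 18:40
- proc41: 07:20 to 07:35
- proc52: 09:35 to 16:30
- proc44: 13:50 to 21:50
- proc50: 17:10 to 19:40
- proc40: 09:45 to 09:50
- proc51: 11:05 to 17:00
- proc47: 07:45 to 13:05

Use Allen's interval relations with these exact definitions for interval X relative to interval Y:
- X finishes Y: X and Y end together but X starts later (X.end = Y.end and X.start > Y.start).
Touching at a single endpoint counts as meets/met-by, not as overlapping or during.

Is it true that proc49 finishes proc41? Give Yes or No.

No

proc49 = [11:05, 19:35], proc41 = [07:20, 07:35].
Actual relation of proc49 to proc41: after.
Asked whether 'finishes' holds → No.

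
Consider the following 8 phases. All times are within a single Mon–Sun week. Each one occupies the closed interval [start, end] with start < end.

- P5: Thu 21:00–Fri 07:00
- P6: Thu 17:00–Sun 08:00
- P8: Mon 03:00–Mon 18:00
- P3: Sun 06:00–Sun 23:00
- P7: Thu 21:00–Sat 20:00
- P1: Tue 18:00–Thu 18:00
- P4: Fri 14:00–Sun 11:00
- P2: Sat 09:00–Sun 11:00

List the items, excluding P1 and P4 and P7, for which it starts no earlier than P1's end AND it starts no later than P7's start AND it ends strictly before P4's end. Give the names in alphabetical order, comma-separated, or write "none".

Conditions: its start is no earlier than P1's end (X.start >= Thu 18:00) AND its start is no later than P7's start (X.start <= Thu 21:00) AND its end is strictly before P4's end (X.end < Sun 11:00).
P2: start Sat 09:00 >= Thu 18:00? ✓; start Sat 09:00 <= Thu 21:00? ✗; end Sun 11:00 < Sun 11:00? ✗ → no.
P3: start Sun 06:00 >= Thu 18:00? ✓; start Sun 06:00 <= Thu 21:00? ✗; end Sun 23:00 < Sun 11:00? ✗ → no.
P5: start Thu 21:00 >= Thu 18:00? ✓; start Thu 21:00 <= Thu 21:00? ✓; end Fri 07:00 < Sun 11:00? ✓ → yes.
P6: start Thu 17:00 >= Thu 18:00? ✗; start Thu 17:00 <= Thu 21:00? ✓; end Sun 08:00 < Sun 11:00? ✓ → no.
P8: start Mon 03:00 >= Thu 18:00? ✗; start Mon 03:00 <= Thu 21:00? ✓; end Mon 18:00 < Sun 11:00? ✓ → no.
Result: P5.

P5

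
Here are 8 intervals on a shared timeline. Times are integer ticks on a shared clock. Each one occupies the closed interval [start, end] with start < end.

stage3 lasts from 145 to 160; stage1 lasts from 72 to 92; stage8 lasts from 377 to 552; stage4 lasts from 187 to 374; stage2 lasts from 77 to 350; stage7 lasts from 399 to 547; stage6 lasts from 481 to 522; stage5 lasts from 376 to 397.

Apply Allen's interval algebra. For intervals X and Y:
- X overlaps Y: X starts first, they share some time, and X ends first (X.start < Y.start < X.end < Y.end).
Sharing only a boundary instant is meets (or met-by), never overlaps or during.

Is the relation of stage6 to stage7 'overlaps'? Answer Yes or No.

No

stage6 = [481, 522], stage7 = [399, 547].
Actual relation of stage6 to stage7: during.
Asked whether 'overlaps' holds → No.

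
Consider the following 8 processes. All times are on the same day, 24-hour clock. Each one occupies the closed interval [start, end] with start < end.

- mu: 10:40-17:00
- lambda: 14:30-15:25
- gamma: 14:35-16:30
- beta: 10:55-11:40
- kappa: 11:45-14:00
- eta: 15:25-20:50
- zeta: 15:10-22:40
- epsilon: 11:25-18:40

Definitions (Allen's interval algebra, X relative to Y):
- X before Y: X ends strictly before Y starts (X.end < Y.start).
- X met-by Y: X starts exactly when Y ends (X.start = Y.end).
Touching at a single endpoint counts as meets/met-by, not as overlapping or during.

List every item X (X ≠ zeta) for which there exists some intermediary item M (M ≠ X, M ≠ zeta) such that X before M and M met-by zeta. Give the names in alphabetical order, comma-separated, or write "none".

Target zeta = [15:10, 22:40].
Intermediaries M with M met-by zeta: none.
Union: none.

none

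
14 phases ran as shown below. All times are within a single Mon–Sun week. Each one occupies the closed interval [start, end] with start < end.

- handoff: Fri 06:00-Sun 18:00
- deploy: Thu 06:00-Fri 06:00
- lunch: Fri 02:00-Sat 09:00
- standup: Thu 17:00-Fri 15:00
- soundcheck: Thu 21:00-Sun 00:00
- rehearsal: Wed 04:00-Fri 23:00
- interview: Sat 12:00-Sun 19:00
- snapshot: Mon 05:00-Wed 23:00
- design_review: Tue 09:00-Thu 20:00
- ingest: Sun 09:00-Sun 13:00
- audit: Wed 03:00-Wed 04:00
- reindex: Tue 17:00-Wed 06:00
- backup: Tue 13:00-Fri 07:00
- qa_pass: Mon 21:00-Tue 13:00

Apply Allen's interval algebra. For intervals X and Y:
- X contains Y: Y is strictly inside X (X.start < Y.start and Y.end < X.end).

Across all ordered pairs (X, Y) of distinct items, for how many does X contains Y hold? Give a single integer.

Checking all 182 ordered pairs for relation 'contains'; matching pairs in alphabetical order:
(backup, audit): backup contains audit ✓
(backup, deploy): backup contains deploy ✓
(backup, reindex): backup contains reindex ✓
(design_review, audit): design_review contains audit ✓
(design_review, reindex): design_review contains reindex ✓
(handoff, ingest): handoff contains ingest ✓
(interview, ingest): interview contains ingest ✓
(rehearsal, deploy): rehearsal contains deploy ✓
(rehearsal, standup): rehearsal contains standup ✓
(reindex, audit): reindex contains audit ✓
(snapshot, audit): snapshot contains audit ✓
(snapshot, qa_pass): snapshot contains qa_pass ✓
(snapshot, reindex): snapshot contains reindex ✓
(soundcheck, lunch): soundcheck contains lunch ✓
Count: 14.

14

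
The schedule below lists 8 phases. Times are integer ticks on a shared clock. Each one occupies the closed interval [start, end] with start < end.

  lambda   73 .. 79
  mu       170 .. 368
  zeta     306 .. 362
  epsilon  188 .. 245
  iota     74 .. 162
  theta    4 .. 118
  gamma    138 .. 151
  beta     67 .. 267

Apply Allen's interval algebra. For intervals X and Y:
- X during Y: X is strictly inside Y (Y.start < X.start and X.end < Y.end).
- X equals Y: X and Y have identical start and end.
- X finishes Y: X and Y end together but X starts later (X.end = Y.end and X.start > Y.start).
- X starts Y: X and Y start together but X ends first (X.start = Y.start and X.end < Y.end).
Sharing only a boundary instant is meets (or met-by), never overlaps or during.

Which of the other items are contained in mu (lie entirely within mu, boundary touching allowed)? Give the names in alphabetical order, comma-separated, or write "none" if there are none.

Target mu = [170, 368].
beta [67, 267] → overlaps → no.
epsilon [188, 245] → during → yes.
gamma [138, 151] → before → no.
iota [74, 162] → before → no.
lambda [73, 79] → before → no.
theta [4, 118] → before → no.
zeta [306, 362] → during → yes.
Result: epsilon, zeta.

epsilon, zeta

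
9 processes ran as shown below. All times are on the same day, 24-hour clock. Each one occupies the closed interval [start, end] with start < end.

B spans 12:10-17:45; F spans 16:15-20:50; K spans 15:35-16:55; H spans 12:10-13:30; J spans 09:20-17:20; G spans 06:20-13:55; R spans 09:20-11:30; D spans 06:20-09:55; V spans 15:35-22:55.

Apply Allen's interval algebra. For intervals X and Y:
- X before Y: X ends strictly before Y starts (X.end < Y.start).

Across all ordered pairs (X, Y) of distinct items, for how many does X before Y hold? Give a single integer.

16

Checking all 72 ordered pairs for relation 'before'; matching pairs in alphabetical order:
(D, B): D before B ✓
(D, F): D before F ✓
(D, H): D before H ✓
(D, K): D before K ✓
(D, V): D before V ✓
(G, F): G before F ✓
(G, K): G before K ✓
(G, V): G before V ✓
(H, F): H before F ✓
(H, K): H before K ✓
(H, V): H before V ✓
(R, B): R before B ✓
(R, F): R before F ✓
(R, H): R before H ✓
(R, K): R before K ✓
(R, V): R before V ✓
Count: 16.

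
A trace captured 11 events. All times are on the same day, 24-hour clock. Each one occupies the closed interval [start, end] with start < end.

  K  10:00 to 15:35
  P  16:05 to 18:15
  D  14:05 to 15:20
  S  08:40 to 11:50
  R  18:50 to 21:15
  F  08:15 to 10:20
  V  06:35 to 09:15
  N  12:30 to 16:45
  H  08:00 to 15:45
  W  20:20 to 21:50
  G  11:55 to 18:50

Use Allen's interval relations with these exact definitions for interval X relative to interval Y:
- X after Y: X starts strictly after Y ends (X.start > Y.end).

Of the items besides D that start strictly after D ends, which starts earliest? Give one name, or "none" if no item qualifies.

P

Target D = [14:05, 15:20].
F [08:15, 10:20] → before → excluded.
G [11:55, 18:50] → contains → excluded.
H [08:00, 15:45] → contains → excluded.
K [10:00, 15:35] → contains → excluded.
N [12:30, 16:45] → contains → excluded.
P [16:05, 18:15] → after → candidate.
R [18:50, 21:15] → after → candidate.
S [08:40, 11:50] → before → excluded.
V [06:35, 09:15] → before → excluded.
W [20:20, 21:50] → after → candidate.
Among candidates, earliest start is 16:05 → P.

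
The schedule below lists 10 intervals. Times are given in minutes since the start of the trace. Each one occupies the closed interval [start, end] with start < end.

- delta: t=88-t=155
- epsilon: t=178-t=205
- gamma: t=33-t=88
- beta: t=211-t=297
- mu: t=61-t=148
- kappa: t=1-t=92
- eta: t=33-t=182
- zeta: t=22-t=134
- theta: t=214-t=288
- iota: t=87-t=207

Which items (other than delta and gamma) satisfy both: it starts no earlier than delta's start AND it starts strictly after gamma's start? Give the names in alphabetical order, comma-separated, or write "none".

Conditions: its start is no earlier than delta's start (X.start >= t=88) AND its start is strictly after gamma's start (X.start > t=33).
beta: start t=211 >= t=88? ✓; start t=211 > t=33? ✓ → yes.
epsilon: start t=178 >= t=88? ✓; start t=178 > t=33? ✓ → yes.
eta: start t=33 >= t=88? ✗; start t=33 > t=33? ✗ → no.
iota: start t=87 >= t=88? ✗; start t=87 > t=33? ✓ → no.
kappa: start t=1 >= t=88? ✗; start t=1 > t=33? ✗ → no.
mu: start t=61 >= t=88? ✗; start t=61 > t=33? ✓ → no.
theta: start t=214 >= t=88? ✓; start t=214 > t=33? ✓ → yes.
zeta: start t=22 >= t=88? ✗; start t=22 > t=33? ✗ → no.
Result: beta, epsilon, theta.

beta, epsilon, theta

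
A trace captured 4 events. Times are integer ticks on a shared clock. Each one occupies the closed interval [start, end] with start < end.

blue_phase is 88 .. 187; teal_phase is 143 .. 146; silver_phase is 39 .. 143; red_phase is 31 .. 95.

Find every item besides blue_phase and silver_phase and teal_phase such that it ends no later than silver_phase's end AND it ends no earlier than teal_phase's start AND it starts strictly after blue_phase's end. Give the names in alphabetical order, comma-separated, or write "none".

none

Conditions: its end is no later than silver_phase's end (X.end <= 143) AND its end is no earlier than teal_phase's start (X.end >= 143) AND its start is strictly after blue_phase's end (X.start > 187).
red_phase: end 95 <= 143? ✓; end 95 >= 143? ✗; start 31 > 187? ✗ → no.
Result: none.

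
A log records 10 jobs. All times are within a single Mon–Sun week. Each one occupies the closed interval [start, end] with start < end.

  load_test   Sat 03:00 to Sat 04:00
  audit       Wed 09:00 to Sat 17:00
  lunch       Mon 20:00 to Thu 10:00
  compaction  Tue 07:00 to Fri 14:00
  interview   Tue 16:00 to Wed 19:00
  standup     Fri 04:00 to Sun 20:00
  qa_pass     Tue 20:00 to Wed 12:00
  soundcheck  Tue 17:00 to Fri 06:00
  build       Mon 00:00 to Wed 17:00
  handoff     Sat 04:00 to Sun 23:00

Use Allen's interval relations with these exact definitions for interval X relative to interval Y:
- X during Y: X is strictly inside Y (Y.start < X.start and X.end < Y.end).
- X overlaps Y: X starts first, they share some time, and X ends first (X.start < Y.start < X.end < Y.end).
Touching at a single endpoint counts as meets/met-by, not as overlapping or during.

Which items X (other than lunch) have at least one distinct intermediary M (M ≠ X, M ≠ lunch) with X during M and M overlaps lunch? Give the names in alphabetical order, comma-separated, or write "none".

qa_pass

Target lunch = [Mon 20:00, Thu 10:00].
Intermediaries M with M overlaps lunch: build.
Via build — items with X during build: qa_pass.
Union: qa_pass.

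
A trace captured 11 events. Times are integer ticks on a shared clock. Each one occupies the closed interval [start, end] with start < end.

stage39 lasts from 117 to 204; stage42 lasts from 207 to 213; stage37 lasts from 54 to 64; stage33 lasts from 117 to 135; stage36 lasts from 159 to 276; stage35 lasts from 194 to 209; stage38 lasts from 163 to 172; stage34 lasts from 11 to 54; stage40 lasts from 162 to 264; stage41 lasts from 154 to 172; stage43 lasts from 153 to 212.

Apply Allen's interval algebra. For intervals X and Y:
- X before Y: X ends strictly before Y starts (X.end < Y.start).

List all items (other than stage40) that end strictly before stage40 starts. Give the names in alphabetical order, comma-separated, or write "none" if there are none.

stage33, stage34, stage37

Target stage40 = [162, 264].
stage33 [117, 135] → before → yes.
stage34 [11, 54] → before → yes.
stage35 [194, 209] → during → no.
stage36 [159, 276] → contains → no.
stage37 [54, 64] → before → yes.
stage38 [163, 172] → during → no.
stage39 [117, 204] → overlaps → no.
stage41 [154, 172] → overlaps → no.
stage42 [207, 213] → during → no.
stage43 [153, 212] → overlaps → no.
Result: stage33, stage34, stage37.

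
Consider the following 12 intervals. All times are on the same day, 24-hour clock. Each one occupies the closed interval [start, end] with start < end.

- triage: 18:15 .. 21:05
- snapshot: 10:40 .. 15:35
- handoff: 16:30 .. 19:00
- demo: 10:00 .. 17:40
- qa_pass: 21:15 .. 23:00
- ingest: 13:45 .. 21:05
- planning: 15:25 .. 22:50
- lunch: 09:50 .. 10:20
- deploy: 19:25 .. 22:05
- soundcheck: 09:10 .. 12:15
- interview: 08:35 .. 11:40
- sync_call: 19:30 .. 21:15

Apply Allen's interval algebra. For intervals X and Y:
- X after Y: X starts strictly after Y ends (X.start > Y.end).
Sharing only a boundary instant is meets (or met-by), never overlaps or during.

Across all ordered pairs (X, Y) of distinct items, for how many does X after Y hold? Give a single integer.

36

Checking all 132 ordered pairs for relation 'after'; matching pairs in alphabetical order:
(deploy, demo): deploy after demo ✓
(deploy, handoff): deploy after handoff ✓
(deploy, interview): deploy after interview ✓
(deploy, lunch): deploy after lunch ✓
(deploy, snapshot): deploy after snapshot ✓
(deploy, soundcheck): deploy after soundcheck ✓
(handoff, interview): handoff after interview ✓
(handoff, lunch): handoff after lunch ✓
(handoff, snapshot): handoff after snapshot ✓
(handoff, soundcheck): handoff after soundcheck ✓
(ingest, interview): ingest after interview ✓
(ingest, lunch): ingest after lunch ✓
(ingest, soundcheck): ingest after soundcheck ✓
(planning, interview): planning after interview ✓
(planning, lunch): planning after lunch ✓
(planning, soundcheck): planning after soundcheck ✓
(qa_pass, demo): qa_pass after demo ✓
(qa_pass, handoff): qa_pass after handoff ✓
(qa_pass, ingest): qa_pass after ingest ✓
(qa_pass, interview): qa_pass after interview ✓
(qa_pass, lunch): qa_pass after lunch ✓
(qa_pass, snapshot): qa_pass after snapshot ✓
(qa_pass, soundcheck): qa_pass after soundcheck ✓
(qa_pass, triage): qa_pass after triage ✓
... plus 12 further pairs not listed.
Count: 36.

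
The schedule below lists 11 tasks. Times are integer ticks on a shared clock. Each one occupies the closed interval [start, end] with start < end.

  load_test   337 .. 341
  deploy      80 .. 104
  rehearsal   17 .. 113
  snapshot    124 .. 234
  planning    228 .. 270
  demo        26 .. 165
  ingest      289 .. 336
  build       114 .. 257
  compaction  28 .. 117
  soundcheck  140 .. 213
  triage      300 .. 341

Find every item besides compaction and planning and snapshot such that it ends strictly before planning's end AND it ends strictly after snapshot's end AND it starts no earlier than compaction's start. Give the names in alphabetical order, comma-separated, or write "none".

build

Conditions: its end is strictly before planning's end (X.end < 270) AND its end is strictly after snapshot's end (X.end > 234) AND its start is no earlier than compaction's start (X.start >= 28).
build: end 257 < 270? ✓; end 257 > 234? ✓; start 114 >= 28? ✓ → yes.
demo: end 165 < 270? ✓; end 165 > 234? ✗; start 26 >= 28? ✗ → no.
deploy: end 104 < 270? ✓; end 104 > 234? ✗; start 80 >= 28? ✓ → no.
ingest: end 336 < 270? ✗; end 336 > 234? ✓; start 289 >= 28? ✓ → no.
load_test: end 341 < 270? ✗; end 341 > 234? ✓; start 337 >= 28? ✓ → no.
rehearsal: end 113 < 270? ✓; end 113 > 234? ✗; start 17 >= 28? ✗ → no.
soundcheck: end 213 < 270? ✓; end 213 > 234? ✗; start 140 >= 28? ✓ → no.
triage: end 341 < 270? ✗; end 341 > 234? ✓; start 300 >= 28? ✓ → no.
Result: build.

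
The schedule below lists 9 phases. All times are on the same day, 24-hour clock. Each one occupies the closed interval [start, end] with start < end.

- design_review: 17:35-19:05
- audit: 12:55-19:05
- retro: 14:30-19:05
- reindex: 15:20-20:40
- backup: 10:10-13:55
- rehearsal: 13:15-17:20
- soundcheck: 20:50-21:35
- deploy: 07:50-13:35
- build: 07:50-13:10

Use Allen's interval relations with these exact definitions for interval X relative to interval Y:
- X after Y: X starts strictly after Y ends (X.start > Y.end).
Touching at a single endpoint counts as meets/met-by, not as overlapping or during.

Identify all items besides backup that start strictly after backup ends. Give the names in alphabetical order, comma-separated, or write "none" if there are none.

design_review, reindex, retro, soundcheck

Target backup = [10:10, 13:55].
audit [12:55, 19:05] → overlapped-by → no.
build [07:50, 13:10] → overlaps → no.
deploy [07:50, 13:35] → overlaps → no.
design_review [17:35, 19:05] → after → yes.
rehearsal [13:15, 17:20] → overlapped-by → no.
reindex [15:20, 20:40] → after → yes.
retro [14:30, 19:05] → after → yes.
soundcheck [20:50, 21:35] → after → yes.
Result: design_review, reindex, retro, soundcheck.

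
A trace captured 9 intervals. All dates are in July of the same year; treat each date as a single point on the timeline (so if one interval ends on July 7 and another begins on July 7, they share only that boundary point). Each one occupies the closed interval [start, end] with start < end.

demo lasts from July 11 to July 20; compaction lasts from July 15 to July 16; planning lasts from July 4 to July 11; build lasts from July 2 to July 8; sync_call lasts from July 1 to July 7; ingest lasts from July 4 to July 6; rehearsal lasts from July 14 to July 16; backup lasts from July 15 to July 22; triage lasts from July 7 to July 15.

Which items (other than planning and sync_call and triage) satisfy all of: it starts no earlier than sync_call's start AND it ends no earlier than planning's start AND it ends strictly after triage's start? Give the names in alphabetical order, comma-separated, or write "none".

Conditions: its start is no earlier than sync_call's start (X.start >= July 1) AND its end is no earlier than planning's start (X.end >= July 4) AND its end is strictly after triage's start (X.end > July 7).
backup: start July 15 >= July 1? ✓; end July 22 >= July 4? ✓; end July 22 > July 7? ✓ → yes.
build: start July 2 >= July 1? ✓; end July 8 >= July 4? ✓; end July 8 > July 7? ✓ → yes.
compaction: start July 15 >= July 1? ✓; end July 16 >= July 4? ✓; end July 16 > July 7? ✓ → yes.
demo: start July 11 >= July 1? ✓; end July 20 >= July 4? ✓; end July 20 > July 7? ✓ → yes.
ingest: start July 4 >= July 1? ✓; end July 6 >= July 4? ✓; end July 6 > July 7? ✗ → no.
rehearsal: start July 14 >= July 1? ✓; end July 16 >= July 4? ✓; end July 16 > July 7? ✓ → yes.
Result: backup, build, compaction, demo, rehearsal.

backup, build, compaction, demo, rehearsal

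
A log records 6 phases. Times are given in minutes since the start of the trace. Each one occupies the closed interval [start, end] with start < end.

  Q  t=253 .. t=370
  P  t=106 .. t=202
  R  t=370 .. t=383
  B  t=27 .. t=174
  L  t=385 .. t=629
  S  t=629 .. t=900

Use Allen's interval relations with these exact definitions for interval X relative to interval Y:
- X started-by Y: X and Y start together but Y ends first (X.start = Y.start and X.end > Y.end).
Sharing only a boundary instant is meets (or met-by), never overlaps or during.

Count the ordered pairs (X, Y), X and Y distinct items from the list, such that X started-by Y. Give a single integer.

Checking all 30 ordered pairs for relation 'started-by'; matching pairs in alphabetical order:
No pair satisfies it.
Count: 0.

0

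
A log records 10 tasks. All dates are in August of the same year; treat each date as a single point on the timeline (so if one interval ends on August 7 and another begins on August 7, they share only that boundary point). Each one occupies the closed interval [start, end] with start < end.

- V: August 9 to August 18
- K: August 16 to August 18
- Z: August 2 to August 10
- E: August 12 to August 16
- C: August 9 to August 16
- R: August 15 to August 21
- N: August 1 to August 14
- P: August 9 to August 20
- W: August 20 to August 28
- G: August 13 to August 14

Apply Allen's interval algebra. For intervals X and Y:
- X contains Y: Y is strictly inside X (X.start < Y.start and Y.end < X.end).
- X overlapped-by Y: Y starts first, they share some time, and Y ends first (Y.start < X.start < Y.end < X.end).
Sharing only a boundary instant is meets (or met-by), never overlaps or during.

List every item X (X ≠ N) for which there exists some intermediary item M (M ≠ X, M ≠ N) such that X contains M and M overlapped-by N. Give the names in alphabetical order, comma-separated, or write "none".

Target N = [August 1, August 14].
Intermediaries M with M overlapped-by N: C, E, P, V.
Via C — items with X contains C: none.
Via E — items with X contains E: P, V.
Via P — items with X contains P: none.
Via V — items with X contains V: none.
Union: P, V.

P, V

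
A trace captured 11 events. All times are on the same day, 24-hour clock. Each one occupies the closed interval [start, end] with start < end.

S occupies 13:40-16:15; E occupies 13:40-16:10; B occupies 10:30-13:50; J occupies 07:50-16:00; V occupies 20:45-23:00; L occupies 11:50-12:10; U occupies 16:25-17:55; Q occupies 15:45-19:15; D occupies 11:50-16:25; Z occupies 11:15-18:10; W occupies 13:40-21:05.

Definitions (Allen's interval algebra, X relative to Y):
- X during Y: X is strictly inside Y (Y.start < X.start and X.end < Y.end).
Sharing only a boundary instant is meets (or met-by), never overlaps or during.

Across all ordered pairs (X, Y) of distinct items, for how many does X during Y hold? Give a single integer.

Checking all 110 ordered pairs for relation 'during'; matching pairs in alphabetical order:
(B, J): B during J ✓
(D, Z): D during Z ✓
(E, D): E during D ✓
(E, Z): E during Z ✓
(L, B): L during B ✓
(L, J): L during J ✓
(L, Z): L during Z ✓
(Q, W): Q during W ✓
(S, D): S during D ✓
(S, Z): S during Z ✓
(U, Q): U during Q ✓
(U, W): U during W ✓
(U, Z): U during Z ✓
Count: 13.

13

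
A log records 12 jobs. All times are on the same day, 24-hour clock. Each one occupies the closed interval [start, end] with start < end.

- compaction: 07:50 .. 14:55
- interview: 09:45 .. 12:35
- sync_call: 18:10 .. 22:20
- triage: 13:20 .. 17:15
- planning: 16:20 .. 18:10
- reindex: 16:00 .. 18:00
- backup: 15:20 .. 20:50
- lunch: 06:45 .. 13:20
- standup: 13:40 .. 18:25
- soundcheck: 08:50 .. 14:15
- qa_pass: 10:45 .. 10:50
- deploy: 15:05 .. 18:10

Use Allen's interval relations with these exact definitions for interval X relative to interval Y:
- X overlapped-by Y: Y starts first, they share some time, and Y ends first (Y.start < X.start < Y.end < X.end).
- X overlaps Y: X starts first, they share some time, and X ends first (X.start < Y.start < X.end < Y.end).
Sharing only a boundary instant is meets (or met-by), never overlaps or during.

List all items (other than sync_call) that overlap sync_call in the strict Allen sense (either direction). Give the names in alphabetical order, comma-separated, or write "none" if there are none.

backup, standup

Target sync_call = [18:10, 22:20].
backup [15:20, 20:50] → overlaps → yes.
compaction [07:50, 14:55] → before → no.
deploy [15:05, 18:10] → meets → no.
interview [09:45, 12:35] → before → no.
lunch [06:45, 13:20] → before → no.
planning [16:20, 18:10] → meets → no.
qa_pass [10:45, 10:50] → before → no.
reindex [16:00, 18:00] → before → no.
soundcheck [08:50, 14:15] → before → no.
standup [13:40, 18:25] → overlaps → yes.
triage [13:20, 17:15] → before → no.
Result: backup, standup.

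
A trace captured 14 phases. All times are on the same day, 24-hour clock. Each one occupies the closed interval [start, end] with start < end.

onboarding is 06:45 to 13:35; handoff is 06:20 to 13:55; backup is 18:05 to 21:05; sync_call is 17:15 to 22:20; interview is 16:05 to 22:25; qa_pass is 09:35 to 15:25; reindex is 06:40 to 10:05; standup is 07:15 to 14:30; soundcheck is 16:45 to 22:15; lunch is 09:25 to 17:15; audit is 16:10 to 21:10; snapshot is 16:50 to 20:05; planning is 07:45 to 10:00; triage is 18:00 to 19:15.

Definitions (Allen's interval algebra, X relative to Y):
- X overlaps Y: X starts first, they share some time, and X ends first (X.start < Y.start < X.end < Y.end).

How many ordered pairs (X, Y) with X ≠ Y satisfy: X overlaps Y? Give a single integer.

Checking all 182 ordered pairs for relation 'overlaps'; matching pairs in alphabetical order:
(audit, soundcheck): audit overlaps soundcheck ✓
(audit, sync_call): audit overlaps sync_call ✓
(handoff, lunch): handoff overlaps lunch ✓
(handoff, qa_pass): handoff overlaps qa_pass ✓
(handoff, standup): handoff overlaps standup ✓
(lunch, audit): lunch overlaps audit ✓
(lunch, interview): lunch overlaps interview ✓
(lunch, snapshot): lunch overlaps snapshot ✓
(lunch, soundcheck): lunch overlaps soundcheck ✓
(onboarding, lunch): onboarding overlaps lunch ✓
(onboarding, qa_pass): onboarding overlaps qa_pass ✓
(onboarding, standup): onboarding overlaps standup ✓
(planning, lunch): planning overlaps lunch ✓
(planning, qa_pass): planning overlaps qa_pass ✓
(reindex, lunch): reindex overlaps lunch ✓
(reindex, onboarding): reindex overlaps onboarding ✓
(reindex, qa_pass): reindex overlaps qa_pass ✓
(reindex, standup): reindex overlaps standup ✓
(snapshot, backup): snapshot overlaps backup ✓
(snapshot, sync_call): snapshot overlaps sync_call ✓
(soundcheck, sync_call): soundcheck overlaps sync_call ✓
(standup, lunch): standup overlaps lunch ✓
(standup, qa_pass): standup overlaps qa_pass ✓
(triage, backup): triage overlaps backup ✓
Count: 24.

24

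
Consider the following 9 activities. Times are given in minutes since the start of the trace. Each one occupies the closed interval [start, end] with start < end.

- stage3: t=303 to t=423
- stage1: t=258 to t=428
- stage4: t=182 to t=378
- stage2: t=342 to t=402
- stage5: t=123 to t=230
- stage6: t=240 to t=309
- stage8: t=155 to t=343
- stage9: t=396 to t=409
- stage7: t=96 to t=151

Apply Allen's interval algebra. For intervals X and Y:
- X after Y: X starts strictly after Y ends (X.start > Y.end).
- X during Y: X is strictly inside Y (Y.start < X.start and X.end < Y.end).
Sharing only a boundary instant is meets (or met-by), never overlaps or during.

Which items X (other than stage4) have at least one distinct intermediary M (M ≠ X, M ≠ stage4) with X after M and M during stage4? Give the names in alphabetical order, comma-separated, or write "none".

stage2, stage9

Target stage4 = [t=182, t=378].
Intermediaries M with M during stage4: stage6.
Via stage6 — items with X after stage6: stage2, stage9.
Union: stage2, stage9.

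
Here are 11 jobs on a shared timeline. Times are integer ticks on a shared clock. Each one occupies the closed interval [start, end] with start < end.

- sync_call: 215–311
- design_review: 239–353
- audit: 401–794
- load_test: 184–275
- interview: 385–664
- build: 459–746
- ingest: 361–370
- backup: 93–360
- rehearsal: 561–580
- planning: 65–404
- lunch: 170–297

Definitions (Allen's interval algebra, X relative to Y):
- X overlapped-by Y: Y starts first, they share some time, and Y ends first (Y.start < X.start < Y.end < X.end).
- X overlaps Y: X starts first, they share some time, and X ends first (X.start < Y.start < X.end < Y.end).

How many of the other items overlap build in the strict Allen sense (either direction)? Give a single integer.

1

Target build = [459, 746].
audit [401, 794] → contains → no.
backup [93, 360] → before → no.
design_review [239, 353] → before → no.
ingest [361, 370] → before → no.
interview [385, 664] → overlaps → counts.
load_test [184, 275] → before → no.
lunch [170, 297] → before → no.
planning [65, 404] → before → no.
rehearsal [561, 580] → during → no.
sync_call [215, 311] → before → no.
Total: 1.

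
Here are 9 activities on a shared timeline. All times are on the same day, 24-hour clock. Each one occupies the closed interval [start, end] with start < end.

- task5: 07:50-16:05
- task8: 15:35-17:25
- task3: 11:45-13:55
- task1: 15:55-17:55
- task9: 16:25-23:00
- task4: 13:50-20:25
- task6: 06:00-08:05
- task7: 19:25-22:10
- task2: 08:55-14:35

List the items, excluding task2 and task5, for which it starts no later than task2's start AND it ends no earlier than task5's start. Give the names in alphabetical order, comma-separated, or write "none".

task6

Conditions: its start is no later than task2's start (X.start <= 08:55) AND its end is no earlier than task5's start (X.end >= 07:50).
task1: start 15:55 <= 08:55? ✗; end 17:55 >= 07:50? ✓ → no.
task3: start 11:45 <= 08:55? ✗; end 13:55 >= 07:50? ✓ → no.
task4: start 13:50 <= 08:55? ✗; end 20:25 >= 07:50? ✓ → no.
task6: start 06:00 <= 08:55? ✓; end 08:05 >= 07:50? ✓ → yes.
task7: start 19:25 <= 08:55? ✗; end 22:10 >= 07:50? ✓ → no.
task8: start 15:35 <= 08:55? ✗; end 17:25 >= 07:50? ✓ → no.
task9: start 16:25 <= 08:55? ✗; end 23:00 >= 07:50? ✓ → no.
Result: task6.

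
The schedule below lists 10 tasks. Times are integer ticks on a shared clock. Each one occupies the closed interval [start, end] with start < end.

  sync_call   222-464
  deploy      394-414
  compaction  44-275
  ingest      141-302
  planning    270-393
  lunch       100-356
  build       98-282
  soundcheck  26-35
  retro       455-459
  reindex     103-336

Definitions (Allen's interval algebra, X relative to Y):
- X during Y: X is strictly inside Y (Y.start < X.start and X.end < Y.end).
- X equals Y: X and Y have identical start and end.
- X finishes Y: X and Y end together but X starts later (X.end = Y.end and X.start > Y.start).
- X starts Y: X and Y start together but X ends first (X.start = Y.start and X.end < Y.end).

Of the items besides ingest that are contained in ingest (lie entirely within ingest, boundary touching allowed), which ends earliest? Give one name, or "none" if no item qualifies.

none

Target ingest = [141, 302].
build [98, 282] → overlaps → excluded.
compaction [44, 275] → overlaps → excluded.
deploy [394, 414] → after → excluded.
lunch [100, 356] → contains → excluded.
planning [270, 393] → overlapped-by → excluded.
reindex [103, 336] → contains → excluded.
retro [455, 459] → after → excluded.
soundcheck [26, 35] → before → excluded.
sync_call [222, 464] → overlapped-by → excluded.
No candidates → none.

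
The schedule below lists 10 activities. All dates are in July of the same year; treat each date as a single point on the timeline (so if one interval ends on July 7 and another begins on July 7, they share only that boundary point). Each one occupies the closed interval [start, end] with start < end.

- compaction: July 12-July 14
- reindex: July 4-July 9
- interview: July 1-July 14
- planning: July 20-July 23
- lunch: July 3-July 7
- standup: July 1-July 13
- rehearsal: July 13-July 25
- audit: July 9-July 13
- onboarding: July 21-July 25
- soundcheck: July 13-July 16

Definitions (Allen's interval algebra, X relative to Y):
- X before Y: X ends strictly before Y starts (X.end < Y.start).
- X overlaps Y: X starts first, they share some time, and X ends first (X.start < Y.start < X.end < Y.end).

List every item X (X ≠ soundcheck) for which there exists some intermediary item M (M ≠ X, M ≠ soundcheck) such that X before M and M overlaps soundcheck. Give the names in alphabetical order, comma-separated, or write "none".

Target soundcheck = [July 13, July 16].
Intermediaries M with M overlaps soundcheck: compaction, interview.
Via compaction — items with X before compaction: lunch, reindex.
Via interview — items with X before interview: none.
Union: lunch, reindex.

lunch, reindex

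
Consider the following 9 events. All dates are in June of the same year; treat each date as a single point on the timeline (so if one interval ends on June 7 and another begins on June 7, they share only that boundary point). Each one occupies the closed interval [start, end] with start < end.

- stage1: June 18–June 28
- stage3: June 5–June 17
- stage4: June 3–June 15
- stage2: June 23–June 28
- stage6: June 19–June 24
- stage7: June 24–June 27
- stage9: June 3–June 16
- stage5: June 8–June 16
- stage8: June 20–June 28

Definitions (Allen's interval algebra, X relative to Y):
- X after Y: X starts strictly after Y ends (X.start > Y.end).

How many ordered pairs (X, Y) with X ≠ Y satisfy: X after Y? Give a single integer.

Checking all 72 ordered pairs for relation 'after'; matching pairs in alphabetical order:
(stage1, stage3): stage1 after stage3 ✓
(stage1, stage4): stage1 after stage4 ✓
(stage1, stage5): stage1 after stage5 ✓
(stage1, stage9): stage1 after stage9 ✓
(stage2, stage3): stage2 after stage3 ✓
(stage2, stage4): stage2 after stage4 ✓
(stage2, stage5): stage2 after stage5 ✓
(stage2, stage9): stage2 after stage9 ✓
(stage6, stage3): stage6 after stage3 ✓
(stage6, stage4): stage6 after stage4 ✓
(stage6, stage5): stage6 after stage5 ✓
(stage6, stage9): stage6 after stage9 ✓
(stage7, stage3): stage7 after stage3 ✓
(stage7, stage4): stage7 after stage4 ✓
(stage7, stage5): stage7 after stage5 ✓
(stage7, stage9): stage7 after stage9 ✓
(stage8, stage3): stage8 after stage3 ✓
(stage8, stage4): stage8 after stage4 ✓
(stage8, stage5): stage8 after stage5 ✓
(stage8, stage9): stage8 after stage9 ✓
Count: 20.

20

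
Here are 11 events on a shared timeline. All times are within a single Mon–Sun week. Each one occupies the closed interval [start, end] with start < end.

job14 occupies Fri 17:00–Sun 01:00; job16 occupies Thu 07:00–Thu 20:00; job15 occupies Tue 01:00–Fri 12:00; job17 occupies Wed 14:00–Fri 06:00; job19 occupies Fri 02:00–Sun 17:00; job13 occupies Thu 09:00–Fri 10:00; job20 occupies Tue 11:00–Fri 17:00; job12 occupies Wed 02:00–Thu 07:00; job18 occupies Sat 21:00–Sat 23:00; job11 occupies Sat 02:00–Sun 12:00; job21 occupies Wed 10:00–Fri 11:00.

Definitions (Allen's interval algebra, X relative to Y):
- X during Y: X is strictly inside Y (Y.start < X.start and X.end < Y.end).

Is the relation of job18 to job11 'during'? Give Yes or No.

Yes

job18 = [Sat 21:00, Sat 23:00], job11 = [Sat 02:00, Sun 12:00].
Actual relation of job18 to job11: during.
Asked whether 'during' holds → Yes.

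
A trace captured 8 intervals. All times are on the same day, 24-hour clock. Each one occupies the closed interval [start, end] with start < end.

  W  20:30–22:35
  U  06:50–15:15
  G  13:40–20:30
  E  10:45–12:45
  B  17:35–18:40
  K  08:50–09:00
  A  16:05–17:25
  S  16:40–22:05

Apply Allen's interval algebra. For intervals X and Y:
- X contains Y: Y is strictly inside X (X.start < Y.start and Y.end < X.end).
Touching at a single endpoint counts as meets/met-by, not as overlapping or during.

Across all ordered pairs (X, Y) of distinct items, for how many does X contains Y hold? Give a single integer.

5

Checking all 56 ordered pairs for relation 'contains'; matching pairs in alphabetical order:
(G, A): G contains A ✓
(G, B): G contains B ✓
(S, B): S contains B ✓
(U, E): U contains E ✓
(U, K): U contains K ✓
Count: 5.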